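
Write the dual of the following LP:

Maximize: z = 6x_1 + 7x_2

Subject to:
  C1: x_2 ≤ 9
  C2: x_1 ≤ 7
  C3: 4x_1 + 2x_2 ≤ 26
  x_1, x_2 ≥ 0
Minimize: z = 9y1 + 7y2 + 26y3

Subject to:
  C1: -y2 - 4y3 ≤ -6
  C2: -y1 - 2y3 ≤ -7
  y1, y2, y3 ≥ 0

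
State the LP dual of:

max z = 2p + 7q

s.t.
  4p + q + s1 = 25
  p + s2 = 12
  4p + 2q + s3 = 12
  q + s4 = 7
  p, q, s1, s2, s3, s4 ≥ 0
Minimize: z = 25y1 + 12y2 + 12y3 + 7y4

Subject to:
  C1: -4y1 - y2 - 4y3 ≤ -2
  C2: -y1 - 2y3 - y4 ≤ -7
  y1, y2, y3, y4 ≥ 0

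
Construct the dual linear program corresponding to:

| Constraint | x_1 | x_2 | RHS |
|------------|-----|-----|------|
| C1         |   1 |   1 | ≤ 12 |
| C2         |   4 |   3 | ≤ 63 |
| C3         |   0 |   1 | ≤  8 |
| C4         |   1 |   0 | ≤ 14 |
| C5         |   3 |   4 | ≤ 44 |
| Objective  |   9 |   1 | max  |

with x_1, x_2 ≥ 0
Minimize: z = 12y1 + 63y2 + 8y3 + 14y4 + 44y5

Subject to:
  C1: -y1 - 4y2 - y4 - 3y5 ≤ -9
  C2: -y1 - 3y2 - y3 - 4y5 ≤ -1
  y1, y2, y3, y4, y5 ≥ 0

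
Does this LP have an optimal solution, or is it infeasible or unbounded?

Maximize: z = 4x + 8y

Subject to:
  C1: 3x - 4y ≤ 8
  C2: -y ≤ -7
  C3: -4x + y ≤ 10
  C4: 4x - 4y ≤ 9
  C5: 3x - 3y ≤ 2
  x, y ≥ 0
Feasible point: (0, 7) satisfies every constraint, so the LP is feasible.
Direction d = (1, 1): for each constraint row a, a·d ≤ 0 —
  (3)(1) + (-4)(1) = -1 ≤ 0
  (0)(1) + (-1)(1) = -1 ≤ 0
  (-4)(1) + (1)(1) = -3 ≤ 0
  (4)(1) + (-4)(1) = 0 ≤ 0
  (3)(1) + (-3)(1) = 0 ≤ 0
and d ≥ 0, so (0, 7) + t·d stays feasible for every t ≥ 0. Along this ray z = 4x + 8y changes by 12 per unit t, so z → +∞.

Unbounded — the objective can increase without bound over the feasible region.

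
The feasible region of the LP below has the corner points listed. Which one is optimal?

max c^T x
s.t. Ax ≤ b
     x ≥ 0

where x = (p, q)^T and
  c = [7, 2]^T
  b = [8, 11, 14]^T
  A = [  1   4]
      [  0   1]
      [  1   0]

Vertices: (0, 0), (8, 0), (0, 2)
Evaluating z = 7p + 2q at each vertex:
  (0, 0): z = 0
  (8, 0): z = 56
  (0, 2): z = 4

The largest value is z = 56, attained at (8, 0).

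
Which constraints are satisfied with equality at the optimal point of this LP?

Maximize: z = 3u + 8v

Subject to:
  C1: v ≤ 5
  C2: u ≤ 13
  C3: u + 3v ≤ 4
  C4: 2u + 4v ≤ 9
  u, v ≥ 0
Optimal: u = 4, v = 0
Binding: C3, v ≥ 0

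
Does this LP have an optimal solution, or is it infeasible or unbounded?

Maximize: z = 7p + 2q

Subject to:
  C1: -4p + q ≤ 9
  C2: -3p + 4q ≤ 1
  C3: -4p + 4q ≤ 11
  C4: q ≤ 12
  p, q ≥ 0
Feasible point: (0, 0) satisfies every constraint, so the LP is feasible.
Direction d = (1, 0): for each constraint row a, a·d ≤ 0 —
  (-4)(1) + (1)(0) = -4 ≤ 0
  (-3)(1) + (4)(0) = -3 ≤ 0
  (-4)(1) + (4)(0) = -4 ≤ 0
  (0)(1) + (1)(0) = 0 ≤ 0
and d ≥ 0, so (0, 0) + t·d stays feasible for every t ≥ 0. Along this ray z = 7p + 2q changes by 7 per unit t, so z → +∞.

The LP is unbounded; z can be made arbitrarily large.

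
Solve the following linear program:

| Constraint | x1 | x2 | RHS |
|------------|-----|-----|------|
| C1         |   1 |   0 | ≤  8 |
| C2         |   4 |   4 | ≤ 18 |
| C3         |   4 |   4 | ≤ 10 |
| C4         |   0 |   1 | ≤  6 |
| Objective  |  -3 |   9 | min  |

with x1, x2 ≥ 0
x1 = 2.5, x2 = 0, z = -7.5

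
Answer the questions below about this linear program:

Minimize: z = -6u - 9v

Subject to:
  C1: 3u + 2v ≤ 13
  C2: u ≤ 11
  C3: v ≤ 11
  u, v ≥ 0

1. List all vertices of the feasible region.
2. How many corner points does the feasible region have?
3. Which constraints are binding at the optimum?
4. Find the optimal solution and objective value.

1. (0, 0), (4.333, 0), (0, 6.5)
2. 3
3. C1, u ≥ 0
4. u = 0, v = 6.5, z = -58.5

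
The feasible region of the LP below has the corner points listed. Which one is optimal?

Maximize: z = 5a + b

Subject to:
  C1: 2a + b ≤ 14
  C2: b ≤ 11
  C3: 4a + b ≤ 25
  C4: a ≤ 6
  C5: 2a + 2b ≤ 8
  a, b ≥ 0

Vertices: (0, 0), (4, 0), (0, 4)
(4, 0) with z = 20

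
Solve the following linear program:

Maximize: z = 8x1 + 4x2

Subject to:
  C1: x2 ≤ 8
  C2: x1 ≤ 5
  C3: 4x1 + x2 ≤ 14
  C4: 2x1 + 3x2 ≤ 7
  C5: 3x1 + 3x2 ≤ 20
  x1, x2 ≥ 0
Each vertex is the intersection of two constraint boundaries that also satisfies all remaining constraints:
  x1 = 0 and x2 = 0 → (0, 0)
  4x1 + x2 = 14 and 2x1 + 3x2 = 7 → (3.5, 0)
  2x1 + 3x2 = 7 and x1 = 0 → (0, 2.333)

Evaluating z = 8x1 + 4x2 at each vertex:
  (0, 0): z = 0
  (3.5, 0): z = 28
  (0, 2.333): z = 9.333

The maximum is at (3.5, 0) with z = 28.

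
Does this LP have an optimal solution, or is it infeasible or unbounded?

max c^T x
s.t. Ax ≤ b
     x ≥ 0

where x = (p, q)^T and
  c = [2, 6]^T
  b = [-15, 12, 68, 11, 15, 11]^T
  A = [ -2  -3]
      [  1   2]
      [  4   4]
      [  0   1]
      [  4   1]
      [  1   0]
The point (0, 6) satisfies every constraint, so the LP is feasible; the constraints give p ≤ 11 and q ≤ 11, which with p, q ≥ 0 keep the feasible region inside a bounded box. A feasible, bounded LP attains a finite optimum at a vertex.

The LP has an optimal solution: (0, 6) with z = 36.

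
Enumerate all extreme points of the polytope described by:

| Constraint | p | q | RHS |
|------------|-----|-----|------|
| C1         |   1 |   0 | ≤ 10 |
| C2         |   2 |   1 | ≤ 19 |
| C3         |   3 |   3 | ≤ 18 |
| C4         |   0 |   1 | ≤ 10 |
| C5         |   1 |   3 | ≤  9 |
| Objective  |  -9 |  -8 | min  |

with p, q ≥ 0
Each vertex is the intersection of two constraint boundaries that also satisfies all remaining constraints:
  p = 0 and q = 0 → (0, 0)
  3p + 3q = 18 and q = 0 → (6, 0)
  3p + 3q = 18 and p + 3q = 9 → (4.5, 1.5)
  p + 3q = 9 and p = 0 → (0, 3)

Vertices: (0, 0), (6, 0), (4.5, 1.5), (0, 3)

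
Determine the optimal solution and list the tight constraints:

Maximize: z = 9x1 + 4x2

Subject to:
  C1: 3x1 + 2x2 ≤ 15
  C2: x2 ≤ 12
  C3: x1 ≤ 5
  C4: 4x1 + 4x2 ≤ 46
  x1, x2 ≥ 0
Optimal: x1 = 5, x2 = 0
Slack at optimum:
  C1: slack = 0 (binding)
  C2: slack = 12
  C3: slack = 0 (binding)
  C4: slack = 26
  x1 ≥ 0: x1 = 5
  x2 ≥ 0: x2 = 0 (binding)
Binding constraints: C1, C3, x2 ≥ 0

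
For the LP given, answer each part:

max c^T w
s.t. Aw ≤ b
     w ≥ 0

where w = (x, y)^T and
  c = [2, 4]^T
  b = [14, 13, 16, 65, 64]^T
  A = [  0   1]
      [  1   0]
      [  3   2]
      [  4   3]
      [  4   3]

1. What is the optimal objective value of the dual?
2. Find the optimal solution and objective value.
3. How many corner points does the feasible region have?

1. 32 (by strong duality, equal to the primal optimum)
2. x = 0, y = 8, z = 32
3. 3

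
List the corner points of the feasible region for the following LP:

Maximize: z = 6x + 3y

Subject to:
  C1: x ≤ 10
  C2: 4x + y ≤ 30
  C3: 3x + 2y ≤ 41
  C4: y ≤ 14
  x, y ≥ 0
Each vertex is the intersection of two constraint boundaries that also satisfies all remaining constraints:
  x = 0 and y = 0 → (0, 0)
  4x + y = 30 and y = 0 → (7.5, 0)
  4x + y = 30 and y = 14 → (4, 14)
  y = 14 and x = 0 → (0, 14)

Vertices: (0, 0), (7.5, 0), (4, 14), (0, 14)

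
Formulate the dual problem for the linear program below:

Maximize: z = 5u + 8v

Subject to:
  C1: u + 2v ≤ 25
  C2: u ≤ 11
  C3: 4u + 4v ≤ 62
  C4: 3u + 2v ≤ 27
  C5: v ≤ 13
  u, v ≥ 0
Minimize: z = 25y1 + 11y2 + 62y3 + 27y4 + 13y5

Subject to:
  C1: -y1 - y2 - 4y3 - 3y4 ≤ -5
  C2: -2y1 - 4y3 - 2y4 - y5 ≤ -8
  y1, y2, y3, y4, y5 ≥ 0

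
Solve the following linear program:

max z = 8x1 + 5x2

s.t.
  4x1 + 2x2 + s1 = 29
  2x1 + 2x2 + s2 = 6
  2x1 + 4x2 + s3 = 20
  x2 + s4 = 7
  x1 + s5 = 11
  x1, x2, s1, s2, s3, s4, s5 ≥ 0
x1 = 3, x2 = 0, z = 24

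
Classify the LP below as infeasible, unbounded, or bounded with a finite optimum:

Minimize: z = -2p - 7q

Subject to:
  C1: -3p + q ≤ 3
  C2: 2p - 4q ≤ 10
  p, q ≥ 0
Feasible point: (0, 0) satisfies every constraint, so the LP is feasible.
Direction d = (1, 1): for each constraint row a, a·d ≤ 0 —
  (-3)(1) + (1)(1) = -2 ≤ 0
  (2)(1) + (-4)(1) = -2 ≤ 0
and d ≥ 0, so (0, 0) + t·d stays feasible for every t ≥ 0. Along this ray z = -2p - 7q changes by -9 per unit t, so z → −∞.

Unbounded — the objective can decrease without bound over the feasible region.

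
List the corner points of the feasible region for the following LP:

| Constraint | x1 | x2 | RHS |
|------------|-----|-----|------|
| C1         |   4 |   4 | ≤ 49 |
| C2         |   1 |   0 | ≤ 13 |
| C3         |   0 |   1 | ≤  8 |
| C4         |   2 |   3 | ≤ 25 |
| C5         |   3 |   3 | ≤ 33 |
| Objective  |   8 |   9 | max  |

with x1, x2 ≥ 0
Each vertex is the intersection of two constraint boundaries that also satisfies all remaining constraints:
  x1 = 0 and x2 = 0 → (0, 0)
  3x1 + 3x2 = 33 and x2 = 0 → (11, 0)
  2x1 + 3x2 = 25 and 3x1 + 3x2 = 33 → (8, 3)
  x2 = 8 and 2x1 + 3x2 = 25 → (0.5, 8)
  x2 = 8 and x1 = 0 → (0, 8)

Vertices: (0, 0), (11, 0), (8, 3), (0.5, 8), (0, 8)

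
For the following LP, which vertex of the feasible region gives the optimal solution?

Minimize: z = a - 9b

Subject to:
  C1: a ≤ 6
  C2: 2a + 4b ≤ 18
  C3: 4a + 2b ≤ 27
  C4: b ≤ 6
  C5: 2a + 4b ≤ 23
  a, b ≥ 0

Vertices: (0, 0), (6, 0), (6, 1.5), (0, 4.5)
Evaluating z = a - 9b at each vertex:
  (0, 0): z = 0
  (6, 0): z = 6
  (6, 1.5): z = -7.5
  (0, 4.5): z = -40.5

The smallest value is z = -40.5, attained at (0, 4.5).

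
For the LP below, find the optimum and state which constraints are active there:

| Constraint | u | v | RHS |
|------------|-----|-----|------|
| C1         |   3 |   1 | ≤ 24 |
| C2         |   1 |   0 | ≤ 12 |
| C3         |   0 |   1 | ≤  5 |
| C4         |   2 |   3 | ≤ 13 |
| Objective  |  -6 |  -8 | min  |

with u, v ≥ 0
Optimal: u = 6.5, v = 0
Slack at optimum:
  C1: slack = 4.5
  C2: slack = 5.5
  C3: slack = 5
  C4: slack = 0 (binding)
  u ≥ 0: u = 6.5
  v ≥ 0: v = 0 (binding)
Binding constraints: C4, v ≥ 0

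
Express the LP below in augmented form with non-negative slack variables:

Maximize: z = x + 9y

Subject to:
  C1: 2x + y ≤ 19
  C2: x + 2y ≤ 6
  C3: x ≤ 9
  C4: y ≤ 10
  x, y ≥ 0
max z = x + 9y

s.t.
  2x + y + s1 = 19
  x + 2y + s2 = 6
  x + s3 = 9
  y + s4 = 10
  x, y, s1, s2, s3, s4 ≥ 0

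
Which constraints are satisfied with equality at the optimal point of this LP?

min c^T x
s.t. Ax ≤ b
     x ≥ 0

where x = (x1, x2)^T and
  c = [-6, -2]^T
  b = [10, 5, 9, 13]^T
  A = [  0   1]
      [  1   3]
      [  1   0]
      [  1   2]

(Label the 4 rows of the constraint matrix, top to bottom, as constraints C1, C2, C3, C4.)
Optimal: x1 = 5, x2 = 0
Slack at optimum:
  C1: slack = 10
  C2: slack = 0 (binding)
  C3: slack = 4
  C4: slack = 8
  x1 ≥ 0: x1 = 5
  x2 ≥ 0: x2 = 0 (binding)
Binding constraints: C2, x2 ≥ 0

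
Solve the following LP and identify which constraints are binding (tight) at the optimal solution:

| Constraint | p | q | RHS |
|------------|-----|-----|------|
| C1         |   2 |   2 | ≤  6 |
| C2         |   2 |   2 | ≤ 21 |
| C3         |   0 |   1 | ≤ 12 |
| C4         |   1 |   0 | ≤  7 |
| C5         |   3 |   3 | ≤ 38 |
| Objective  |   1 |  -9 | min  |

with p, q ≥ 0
Optimal: p = 0, q = 3
Slack at optimum:
  C1: slack = 0 (binding)
  C2: slack = 15
  C3: slack = 9
  C4: slack = 7
  C5: slack = 29
  p ≥ 0: p = 0 (binding)
  q ≥ 0: q = 3
Binding constraints: C1, p ≥ 0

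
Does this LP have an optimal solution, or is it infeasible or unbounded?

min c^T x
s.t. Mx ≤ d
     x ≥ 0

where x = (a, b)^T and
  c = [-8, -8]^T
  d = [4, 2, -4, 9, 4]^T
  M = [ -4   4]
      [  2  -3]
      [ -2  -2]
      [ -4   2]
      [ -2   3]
Feasible point: (1, 1) satisfies every constraint, so the LP is feasible.
Direction d = (3, 2): for each constraint row a, a·d ≤ 0 —
  (-4)(3) + (4)(2) = -4 ≤ 0
  (2)(3) + (-3)(2) = 0 ≤ 0
  (-2)(3) + (-2)(2) = -10 ≤ 0
  (-4)(3) + (2)(2) = -8 ≤ 0
  (-2)(3) + (3)(2) = 0 ≤ 0
and d ≥ 0, so (1, 1) + t·d stays feasible for every t ≥ 0. Along this ray z = -8a - 8b changes by -40 per unit t, so z → −∞.

Unbounded: there is a feasible ray along which z → −∞.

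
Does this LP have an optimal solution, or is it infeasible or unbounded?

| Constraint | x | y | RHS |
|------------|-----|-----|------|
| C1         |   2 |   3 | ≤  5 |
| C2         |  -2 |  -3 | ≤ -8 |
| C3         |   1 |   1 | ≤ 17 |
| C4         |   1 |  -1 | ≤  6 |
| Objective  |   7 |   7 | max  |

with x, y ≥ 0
C1 requires 2x + 3y ≤ 5, while C2 (-2x - 3y ≤ -8) is equivalent to 2x + 3y ≥ 8. Together they would need 8 ≤ 2x + 3y ≤ 5, which is impossible since 8 > 5. No point satisfies all constraints.

Infeasible: no point satisfies all constraints simultaneously.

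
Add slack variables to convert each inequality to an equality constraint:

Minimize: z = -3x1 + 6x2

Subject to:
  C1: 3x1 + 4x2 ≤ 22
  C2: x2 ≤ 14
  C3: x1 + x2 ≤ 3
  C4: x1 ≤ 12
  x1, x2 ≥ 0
min z = -3x1 + 6x2

s.t.
  3x1 + 4x2 + s1 = 22
  x2 + s2 = 14
  x1 + x2 + s3 = 3
  x1 + s4 = 12
  x1, x2, s1, s2, s3, s4 ≥ 0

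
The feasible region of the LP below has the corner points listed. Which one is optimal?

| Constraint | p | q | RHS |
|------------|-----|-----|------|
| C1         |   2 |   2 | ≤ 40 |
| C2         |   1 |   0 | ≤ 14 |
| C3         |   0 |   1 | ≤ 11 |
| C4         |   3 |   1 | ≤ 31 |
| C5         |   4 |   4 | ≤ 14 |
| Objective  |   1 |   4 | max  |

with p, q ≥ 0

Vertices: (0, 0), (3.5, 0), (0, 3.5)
(0, 3.5) with z = 14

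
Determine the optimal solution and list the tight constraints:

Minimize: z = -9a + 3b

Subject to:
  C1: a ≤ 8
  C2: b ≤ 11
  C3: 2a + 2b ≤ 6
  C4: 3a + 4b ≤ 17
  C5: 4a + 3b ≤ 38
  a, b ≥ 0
Optimal: a = 3, b = 0
Slack at optimum:
  C1: slack = 5
  C2: slack = 11
  C3: slack = 0 (binding)
  C4: slack = 8
  C5: slack = 26
  a ≥ 0: a = 3
  b ≥ 0: b = 0 (binding)
Binding constraints: C3, b ≥ 0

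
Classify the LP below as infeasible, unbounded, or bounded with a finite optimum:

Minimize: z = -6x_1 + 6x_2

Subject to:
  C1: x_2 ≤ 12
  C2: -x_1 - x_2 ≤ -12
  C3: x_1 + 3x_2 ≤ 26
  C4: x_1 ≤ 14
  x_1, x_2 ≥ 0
The point (14, 0) satisfies every constraint, so the LP is feasible; the constraints give x_1 ≤ 14 and x_2 ≤ 12, which with x_1, x_2 ≥ 0 keep the feasible region inside a bounded box. A feasible, bounded LP attains a finite optimum at a vertex.

Evaluating z = -6x_1 + 6x_2 at each vertex:
  (12, 0): z = -72
  (14, 0): z = -84
  (14, 4): z = -60
  (5, 7): z = 12

Feasible with finite optimum z* = -84 at (14, 0).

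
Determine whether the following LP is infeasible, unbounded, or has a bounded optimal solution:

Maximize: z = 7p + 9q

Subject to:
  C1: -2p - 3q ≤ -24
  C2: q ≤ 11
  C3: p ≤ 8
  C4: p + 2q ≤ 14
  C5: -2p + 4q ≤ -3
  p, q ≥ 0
The point (8, 3) satisfies every constraint, so the LP is feasible; the constraints give p ≤ 8 and q ≤ 11, which with p, q ≥ 0 keep the feasible region inside a bounded box. A feasible, bounded LP attains a finite optimum at a vertex.

Evaluating z = 7p + 9q at each vertex:
  (8, 2.667): z = 80
  (8, 3): z = 83
  (7.75, 3.125): z = 82.38
  (7.5, 3): z = 79.5

Bounded optimum: z* = 83 at (8, 3).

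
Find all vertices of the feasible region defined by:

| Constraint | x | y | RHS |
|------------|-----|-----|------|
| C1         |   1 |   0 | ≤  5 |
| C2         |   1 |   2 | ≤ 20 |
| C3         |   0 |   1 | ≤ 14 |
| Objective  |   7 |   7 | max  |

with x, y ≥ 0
Each vertex is the intersection of two constraint boundaries that also satisfies all remaining constraints:
  x = 0 and y = 0 → (0, 0)
  x = 5 and y = 0 → (5, 0)
  x = 5 and x + 2y = 20 → (5, 7.5)
  x + 2y = 20 and x = 0 → (0, 10)

Vertices: (0, 0), (5, 0), (5, 7.5), (0, 10)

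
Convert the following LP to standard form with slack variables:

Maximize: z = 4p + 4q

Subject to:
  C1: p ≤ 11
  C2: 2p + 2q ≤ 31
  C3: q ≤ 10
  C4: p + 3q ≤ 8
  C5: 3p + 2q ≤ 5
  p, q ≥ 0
max z = 4p + 4q

s.t.
  p + s1 = 11
  2p + 2q + s2 = 31
  q + s3 = 10
  p + 3q + s4 = 8
  3p + 2q + s5 = 5
  p, q, s1, s2, s3, s4, s5 ≥ 0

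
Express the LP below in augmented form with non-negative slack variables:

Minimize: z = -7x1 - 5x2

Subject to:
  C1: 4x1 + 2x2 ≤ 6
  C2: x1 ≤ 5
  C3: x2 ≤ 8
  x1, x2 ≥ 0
min z = -7x1 - 5x2

s.t.
  4x1 + 2x2 + s1 = 6
  x1 + s2 = 5
  x2 + s3 = 8
  x1, x2, s1, s2, s3 ≥ 0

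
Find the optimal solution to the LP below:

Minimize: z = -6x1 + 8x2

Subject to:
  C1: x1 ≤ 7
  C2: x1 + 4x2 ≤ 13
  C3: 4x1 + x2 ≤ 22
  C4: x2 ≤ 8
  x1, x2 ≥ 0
Each vertex is the intersection of two constraint boundaries that also satisfies all remaining constraints:
  x1 = 0 and x2 = 0 → (0, 0)
  4x1 + x2 = 22 and x2 = 0 → (5.5, 0)
  x1 + 4x2 = 13 and 4x1 + x2 = 22 → (5, 2)
  x1 + 4x2 = 13 and x1 = 0 → (0, 3.25)

Evaluating z = -6x1 + 8x2 at each vertex:
  (0, 0): z = 0
  (5.5, 0): z = -33
  (5, 2): z = -14
  (0, 3.25): z = 26

The minimum is at (5.5, 0) with z = -33.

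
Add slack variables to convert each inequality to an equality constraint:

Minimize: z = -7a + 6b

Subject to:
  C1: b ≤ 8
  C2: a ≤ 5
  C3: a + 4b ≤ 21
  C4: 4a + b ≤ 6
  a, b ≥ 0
min z = -7a + 6b

s.t.
  b + s1 = 8
  a + s2 = 5
  a + 4b + s3 = 21
  4a + b + s4 = 6
  a, b, s1, s2, s3, s4 ≥ 0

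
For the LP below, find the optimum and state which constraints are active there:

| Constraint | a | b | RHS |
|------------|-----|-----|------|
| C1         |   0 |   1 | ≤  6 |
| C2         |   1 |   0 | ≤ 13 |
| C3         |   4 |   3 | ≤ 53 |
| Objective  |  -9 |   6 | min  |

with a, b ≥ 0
Optimal: a = 13, b = 0
Slack at optimum:
  C1: slack = 6
  C2: slack = 0 (binding)
  C3: slack = 1
  a ≥ 0: a = 13
  b ≥ 0: b = 0 (binding)
Binding constraints: C2, b ≥ 0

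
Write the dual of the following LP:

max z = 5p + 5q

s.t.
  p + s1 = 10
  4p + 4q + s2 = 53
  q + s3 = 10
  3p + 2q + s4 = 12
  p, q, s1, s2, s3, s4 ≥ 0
Minimize: z = 10y1 + 53y2 + 10y3 + 12y4

Subject to:
  C1: -y1 - 4y2 - 3y4 ≤ -5
  C2: -4y2 - y3 - 2y4 ≤ -5
  y1, y2, y3, y4 ≥ 0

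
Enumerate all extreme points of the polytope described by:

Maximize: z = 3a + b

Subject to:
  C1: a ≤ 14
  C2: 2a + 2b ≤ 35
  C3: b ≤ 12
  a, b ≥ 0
Each vertex is the intersection of two constraint boundaries that also satisfies all remaining constraints:
  a = 0 and b = 0 → (0, 0)
  a = 14 and b = 0 → (14, 0)
  a = 14 and 2a + 2b = 35 → (14, 3.5)
  2a + 2b = 35 and b = 12 → (5.5, 12)
  b = 12 and a = 0 → (0, 12)

Vertices: (0, 0), (14, 0), (14, 3.5), (5.5, 12), (0, 12)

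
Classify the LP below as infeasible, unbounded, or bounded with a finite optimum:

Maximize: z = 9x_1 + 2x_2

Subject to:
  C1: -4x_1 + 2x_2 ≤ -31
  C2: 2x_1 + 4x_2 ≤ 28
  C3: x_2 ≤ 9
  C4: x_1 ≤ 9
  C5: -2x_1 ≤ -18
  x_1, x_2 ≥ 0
The point (9, 2.5) satisfies every constraint, so the LP is feasible; the constraints give x_1 ≤ 9 and x_2 ≤ 9, which with x_1, x_2 ≥ 0 keep the feasible region inside a bounded box. A feasible, bounded LP attains a finite optimum at a vertex.

Evaluating z = 9x_1 + 2x_2 at each vertex:
  (9, 0): z = 81
  (9, 2.5): z = 86

The LP has an optimal solution: (9, 2.5) with z = 86.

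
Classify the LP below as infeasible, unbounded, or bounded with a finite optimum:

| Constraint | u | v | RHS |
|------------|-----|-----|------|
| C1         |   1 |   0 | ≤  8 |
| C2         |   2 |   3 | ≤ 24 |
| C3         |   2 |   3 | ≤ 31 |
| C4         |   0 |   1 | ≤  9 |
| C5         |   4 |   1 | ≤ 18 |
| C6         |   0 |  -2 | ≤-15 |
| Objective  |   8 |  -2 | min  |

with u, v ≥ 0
The point (0, 8) satisfies every constraint, so the LP is feasible; the constraints give u ≤ 8 and v ≤ 9, which with u, v ≥ 0 keep the feasible region inside a bounded box. A feasible, bounded LP attains a finite optimum at a vertex.

Evaluating z = 8u - 2v at each vertex:
  (0, 7.5): z = -15
  (0.75, 7.5): z = -9
  (0, 8): z = -16

Feasible with finite optimum z* = -16 at (0, 8).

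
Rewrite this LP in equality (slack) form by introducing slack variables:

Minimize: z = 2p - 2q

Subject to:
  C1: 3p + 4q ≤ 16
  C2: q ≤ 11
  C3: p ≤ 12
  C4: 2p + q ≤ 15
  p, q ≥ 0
min z = 2p - 2q

s.t.
  3p + 4q + s1 = 16
  q + s2 = 11
  p + s3 = 12
  2p + q + s4 = 15
  p, q, s1, s2, s3, s4 ≥ 0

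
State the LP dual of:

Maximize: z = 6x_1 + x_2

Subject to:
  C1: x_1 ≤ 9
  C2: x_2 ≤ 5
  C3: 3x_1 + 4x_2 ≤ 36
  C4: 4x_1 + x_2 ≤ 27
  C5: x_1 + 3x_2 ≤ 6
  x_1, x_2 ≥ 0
Minimize: z = 9y1 + 5y2 + 36y3 + 27y4 + 6y5

Subject to:
  C1: -y1 - 3y3 - 4y4 - y5 ≤ -6
  C2: -y2 - 4y3 - y4 - 3y5 ≤ -1
  y1, y2, y3, y4, y5 ≥ 0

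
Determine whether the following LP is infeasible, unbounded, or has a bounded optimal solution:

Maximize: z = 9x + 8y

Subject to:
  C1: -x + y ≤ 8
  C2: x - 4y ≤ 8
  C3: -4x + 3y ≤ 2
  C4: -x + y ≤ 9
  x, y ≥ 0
Feasible point: (0, 0) satisfies every constraint, so the LP is feasible.
Direction d = (1, 1): for each constraint row a, a·d ≤ 0 —
  (-1)(1) + (1)(1) = 0 ≤ 0
  (1)(1) + (-4)(1) = -3 ≤ 0
  (-4)(1) + (3)(1) = -1 ≤ 0
  (-1)(1) + (1)(1) = 0 ≤ 0
and d ≥ 0, so (0, 0) + t·d stays feasible for every t ≥ 0. Along this ray z = 9x + 8y changes by 17 per unit t, so z → +∞.

Unbounded — the objective can increase without bound over the feasible region.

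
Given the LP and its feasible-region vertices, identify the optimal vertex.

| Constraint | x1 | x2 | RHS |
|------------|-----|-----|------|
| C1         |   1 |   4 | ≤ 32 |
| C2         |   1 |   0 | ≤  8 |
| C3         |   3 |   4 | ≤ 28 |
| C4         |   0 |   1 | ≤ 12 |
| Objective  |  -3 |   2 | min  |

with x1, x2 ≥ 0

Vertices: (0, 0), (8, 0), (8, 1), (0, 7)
Evaluating z = -3x1 + 2x2 at each vertex:
  (0, 0): z = 0
  (8, 0): z = -24
  (8, 1): z = -22
  (0, 7): z = 14

The smallest value is z = -24, attained at (8, 0).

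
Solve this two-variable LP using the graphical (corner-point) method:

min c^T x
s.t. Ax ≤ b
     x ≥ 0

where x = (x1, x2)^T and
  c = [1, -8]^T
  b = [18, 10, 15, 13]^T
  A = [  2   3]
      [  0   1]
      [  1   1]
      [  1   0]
Each vertex is the intersection of two constraint boundaries that also satisfies all remaining constraints:
  x1 = 0 and x2 = 0 → (0, 0)
  2x1 + 3x2 = 18 and x2 = 0 → (9, 0)
  2x1 + 3x2 = 18 and x1 = 0 → (0, 6)

Evaluating z = x1 - 8x2 at each vertex:
  (0, 0): z = 0
  (9, 0): z = 9
  (0, 6): z = -48

The minimum is at (0, 6) with z = -48.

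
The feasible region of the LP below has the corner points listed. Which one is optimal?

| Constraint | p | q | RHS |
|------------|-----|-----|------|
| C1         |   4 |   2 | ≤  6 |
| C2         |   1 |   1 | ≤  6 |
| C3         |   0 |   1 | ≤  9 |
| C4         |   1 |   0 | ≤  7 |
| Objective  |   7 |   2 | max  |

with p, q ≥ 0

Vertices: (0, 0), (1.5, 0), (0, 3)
Evaluating z = 7p + 2q at each vertex:
  (0, 0): z = 0
  (1.5, 0): z = 10.5
  (0, 3): z = 6

The largest value is z = 10.5, attained at (1.5, 0).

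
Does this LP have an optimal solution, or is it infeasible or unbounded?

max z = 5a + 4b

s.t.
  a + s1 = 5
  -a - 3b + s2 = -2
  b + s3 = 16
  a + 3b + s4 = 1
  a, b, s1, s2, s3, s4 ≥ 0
The row a + 3b + s4 = 1 with s4 ≥ 0 requires a + 3b ≤ 1, while the row -a - 3b + s2 = -2 with s2 ≥ 0 is equivalent to a + 3b ≥ 2. Together they would need 2 ≤ a + 3b ≤ 1, which is impossible since 2 > 1. No point satisfies all constraints.

Infeasible: no point satisfies all constraints simultaneously.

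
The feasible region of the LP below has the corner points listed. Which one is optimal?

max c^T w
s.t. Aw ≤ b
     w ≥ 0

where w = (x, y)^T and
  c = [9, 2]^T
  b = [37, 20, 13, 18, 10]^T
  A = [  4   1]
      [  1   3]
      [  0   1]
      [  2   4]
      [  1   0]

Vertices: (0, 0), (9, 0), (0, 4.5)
Evaluating z = 9x + 2y at each vertex:
  (0, 0): z = 0
  (9, 0): z = 81
  (0, 4.5): z = 9

The largest value is z = 81, attained at (9, 0).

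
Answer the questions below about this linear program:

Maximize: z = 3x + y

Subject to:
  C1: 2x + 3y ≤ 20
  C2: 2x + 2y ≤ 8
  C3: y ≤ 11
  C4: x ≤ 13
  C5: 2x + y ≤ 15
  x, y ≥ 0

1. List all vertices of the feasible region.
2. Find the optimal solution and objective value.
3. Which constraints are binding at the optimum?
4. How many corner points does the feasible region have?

1. (0, 0), (4, 0), (0, 4)
2. x = 4, y = 0, z = 12
3. C2, y ≥ 0
4. 3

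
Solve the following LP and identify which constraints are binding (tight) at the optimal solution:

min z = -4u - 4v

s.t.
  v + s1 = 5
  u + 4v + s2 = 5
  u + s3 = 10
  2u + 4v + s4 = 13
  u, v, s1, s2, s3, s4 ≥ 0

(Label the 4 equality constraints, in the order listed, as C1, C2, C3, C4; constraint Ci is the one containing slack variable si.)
Optimal: u = 5, v = 0
Slack at optimum:
  C1: slack = 5
  C2: slack = 0 (binding)
  C3: slack = 5
  C4: slack = 3
  u ≥ 0: u = 5
  v ≥ 0: v = 0 (binding)
Binding constraints: C2, v ≥ 0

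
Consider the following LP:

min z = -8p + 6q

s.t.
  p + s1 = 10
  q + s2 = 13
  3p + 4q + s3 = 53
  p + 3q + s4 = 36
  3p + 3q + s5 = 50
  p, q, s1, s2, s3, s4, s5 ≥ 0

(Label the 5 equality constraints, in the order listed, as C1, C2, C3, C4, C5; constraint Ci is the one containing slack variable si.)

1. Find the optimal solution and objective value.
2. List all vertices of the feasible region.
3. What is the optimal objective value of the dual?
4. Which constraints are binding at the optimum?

1. p = 10, q = 0, z = -80
2. (0, 0), (10, 0), (10, 5.75), (3, 11), (0, 12)
3. -80 (by strong duality, equal to the primal optimum)
4. C1, q ≥ 0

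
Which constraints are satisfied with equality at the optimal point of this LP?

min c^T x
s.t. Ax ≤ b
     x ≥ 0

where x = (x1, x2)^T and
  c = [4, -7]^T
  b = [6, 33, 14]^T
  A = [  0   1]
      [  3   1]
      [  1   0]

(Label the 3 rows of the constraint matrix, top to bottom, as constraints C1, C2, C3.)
Optimal: x1 = 0, x2 = 6
Slack at optimum:
  C1: slack = 0 (binding)
  C2: slack = 27
  C3: slack = 14
  x1 ≥ 0: x1 = 0 (binding)
  x2 ≥ 0: x2 = 6
Binding constraints: C1, x1 ≥ 0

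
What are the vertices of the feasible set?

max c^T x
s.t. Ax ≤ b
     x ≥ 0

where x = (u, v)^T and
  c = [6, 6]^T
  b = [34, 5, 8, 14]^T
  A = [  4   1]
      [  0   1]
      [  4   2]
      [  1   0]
Each vertex is the intersection of two constraint boundaries that also satisfies all remaining constraints:
  u = 0 and v = 0 → (0, 0)
  4u + 2v = 8 and v = 0 → (2, 0)
  4u + 2v = 8 and u = 0 → (0, 4)

Vertices: (0, 0), (2, 0), (0, 4)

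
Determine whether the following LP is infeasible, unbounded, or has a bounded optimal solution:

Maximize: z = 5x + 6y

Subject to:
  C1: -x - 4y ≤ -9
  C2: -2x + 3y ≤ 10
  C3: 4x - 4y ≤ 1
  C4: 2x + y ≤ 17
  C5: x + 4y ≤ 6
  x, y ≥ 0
C5 requires x + 4y ≤ 6, while C1 (-x - 4y ≤ -9) is equivalent to x + 4y ≥ 9. Together they would need 9 ≤ x + 4y ≤ 6, which is impossible since 9 > 6. No point satisfies all constraints.

Infeasible: no point satisfies all constraints simultaneously.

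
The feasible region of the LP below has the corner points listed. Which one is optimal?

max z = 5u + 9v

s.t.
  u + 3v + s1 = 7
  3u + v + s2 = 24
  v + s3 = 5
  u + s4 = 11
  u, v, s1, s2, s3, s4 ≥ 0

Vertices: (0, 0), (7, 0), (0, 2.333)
(7, 0) with z = 35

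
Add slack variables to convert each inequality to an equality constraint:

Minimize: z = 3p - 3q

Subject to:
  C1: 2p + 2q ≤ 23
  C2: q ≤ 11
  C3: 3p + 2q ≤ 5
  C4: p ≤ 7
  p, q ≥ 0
min z = 3p - 3q

s.t.
  2p + 2q + s1 = 23
  q + s2 = 11
  3p + 2q + s3 = 5
  p + s4 = 7
  p, q, s1, s2, s3, s4 ≥ 0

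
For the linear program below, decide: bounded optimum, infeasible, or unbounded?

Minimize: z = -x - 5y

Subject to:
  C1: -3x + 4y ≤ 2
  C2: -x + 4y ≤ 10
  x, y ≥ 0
Feasible point: (0, 0) satisfies every constraint, so the LP is feasible.
Direction d = (1, 0): for each constraint row a, a·d ≤ 0 —
  (-3)(1) + (4)(0) = -3 ≤ 0
  (-1)(1) + (4)(0) = -1 ≤ 0
and d ≥ 0, so (0, 0) + t·d stays feasible for every t ≥ 0. Along this ray z = -x - 5y changes by -1 per unit t, so z → −∞.

Unbounded — the objective can decrease without bound over the feasible region.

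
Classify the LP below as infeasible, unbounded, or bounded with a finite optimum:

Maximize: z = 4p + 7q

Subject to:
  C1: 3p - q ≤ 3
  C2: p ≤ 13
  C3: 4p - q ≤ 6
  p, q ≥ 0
Feasible point: (0, 0) satisfies every constraint, so the LP is feasible.
Direction d = (0, 1): for each constraint row a, a·d ≤ 0 —
  (3)(0) + (-1)(1) = -1 ≤ 0
  (1)(0) + (0)(1) = 0 ≤ 0
  (4)(0) + (-1)(1) = -1 ≤ 0
and d ≥ 0, so (0, 0) + t·d stays feasible for every t ≥ 0. Along this ray z = 4p + 7q changes by 7 per unit t, so z → +∞.

Unbounded — the objective can increase without bound over the feasible region.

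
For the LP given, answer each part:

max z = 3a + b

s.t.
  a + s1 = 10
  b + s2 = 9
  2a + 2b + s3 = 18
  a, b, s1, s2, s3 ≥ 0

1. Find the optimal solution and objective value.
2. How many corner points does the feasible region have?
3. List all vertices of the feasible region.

1. a = 9, b = 0, z = 27
2. 3
3. (0, 0), (9, 0), (0, 9)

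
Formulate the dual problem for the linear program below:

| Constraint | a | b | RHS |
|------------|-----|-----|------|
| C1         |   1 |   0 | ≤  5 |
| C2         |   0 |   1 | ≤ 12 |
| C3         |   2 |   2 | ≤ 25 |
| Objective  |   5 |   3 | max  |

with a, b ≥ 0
Minimize: z = 5y1 + 12y2 + 25y3

Subject to:
  C1: -y1 - 2y3 ≤ -5
  C2: -y2 - 2y3 ≤ -3
  y1, y2, y3 ≥ 0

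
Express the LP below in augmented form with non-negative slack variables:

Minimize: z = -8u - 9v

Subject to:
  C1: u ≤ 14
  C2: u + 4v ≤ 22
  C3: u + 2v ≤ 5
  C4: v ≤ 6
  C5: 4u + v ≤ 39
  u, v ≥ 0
min z = -8u - 9v

s.t.
  u + s1 = 14
  u + 4v + s2 = 22
  u + 2v + s3 = 5
  v + s4 = 6
  4u + v + s5 = 39
  u, v, s1, s2, s3, s4, s5 ≥ 0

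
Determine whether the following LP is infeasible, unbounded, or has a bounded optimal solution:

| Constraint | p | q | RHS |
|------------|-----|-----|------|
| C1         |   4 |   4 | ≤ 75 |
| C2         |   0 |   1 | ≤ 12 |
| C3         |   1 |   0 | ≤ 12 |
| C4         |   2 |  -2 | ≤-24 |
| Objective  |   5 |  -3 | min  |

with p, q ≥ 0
The point (0, 12) satisfies every constraint, so the LP is feasible; the constraints give p ≤ 12 and q ≤ 12, which with p, q ≥ 0 keep the feasible region inside a bounded box. A feasible, bounded LP attains a finite optimum at a vertex.

Evaluating z = 5p - 3q at each vertex:
  (0, 12): z = -36

Feasible with finite optimum z* = -36 at (0, 12).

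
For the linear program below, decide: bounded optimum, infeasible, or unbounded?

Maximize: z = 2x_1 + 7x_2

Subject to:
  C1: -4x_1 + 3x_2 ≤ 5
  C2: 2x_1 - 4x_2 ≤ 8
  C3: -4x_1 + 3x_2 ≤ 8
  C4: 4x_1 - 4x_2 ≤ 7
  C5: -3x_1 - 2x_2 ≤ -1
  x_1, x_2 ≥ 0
Feasible point: (0, 1) satisfies every constraint, so the LP is feasible.
Direction d = (1, 1): for each constraint row a, a·d ≤ 0 —
  (-4)(1) + (3)(1) = -1 ≤ 0
  (2)(1) + (-4)(1) = -2 ≤ 0
  (-4)(1) + (3)(1) = -1 ≤ 0
  (4)(1) + (-4)(1) = 0 ≤ 0
  (-3)(1) + (-2)(1) = -5 ≤ 0
and d ≥ 0, so (0, 1) + t·d stays feasible for every t ≥ 0. Along this ray z = 2x_1 + 7x_2 changes by 9 per unit t, so z → +∞.

Unbounded — the objective can increase without bound over the feasible region.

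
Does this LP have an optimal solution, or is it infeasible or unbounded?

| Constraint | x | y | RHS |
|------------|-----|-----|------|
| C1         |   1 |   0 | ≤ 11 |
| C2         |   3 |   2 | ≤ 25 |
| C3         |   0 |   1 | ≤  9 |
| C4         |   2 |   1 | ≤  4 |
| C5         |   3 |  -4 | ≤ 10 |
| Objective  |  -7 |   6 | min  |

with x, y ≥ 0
The point (2, 0) satisfies every constraint, so the LP is feasible; the constraints give x ≤ 11 and y ≤ 9, which with x, y ≥ 0 keep the feasible region inside a bounded box. A feasible, bounded LP attains a finite optimum at a vertex.

Bounded optimum: z* = -14 at (2, 0).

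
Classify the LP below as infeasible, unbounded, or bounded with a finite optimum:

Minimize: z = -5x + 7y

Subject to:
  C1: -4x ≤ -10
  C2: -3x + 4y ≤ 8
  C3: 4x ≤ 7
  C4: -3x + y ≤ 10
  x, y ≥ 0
C3 requires 4x ≤ 7, while C1 (-4x ≤ -10) is equivalent to 4x ≥ 10. Together they would need 10 ≤ 4x ≤ 7, which is impossible since 10 > 7. No point satisfies all constraints.

The feasible region is empty; the LP is infeasible.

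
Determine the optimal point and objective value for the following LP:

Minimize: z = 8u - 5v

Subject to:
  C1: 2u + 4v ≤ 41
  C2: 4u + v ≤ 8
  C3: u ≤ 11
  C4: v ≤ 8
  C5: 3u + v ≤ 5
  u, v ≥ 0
Each vertex is the intersection of two constraint boundaries that also satisfies all remaining constraints:
  u = 0 and v = 0 → (0, 0)
  3u + v = 5 and v = 0 → (1.667, 0)
  3u + v = 5 and u = 0 → (0, 5)

Evaluating z = 8u - 5v at each vertex:
  (0, 0): z = 0
  (1.667, 0): z = 13.33
  (0, 5): z = -25

The minimum is at (0, 5) with z = -25.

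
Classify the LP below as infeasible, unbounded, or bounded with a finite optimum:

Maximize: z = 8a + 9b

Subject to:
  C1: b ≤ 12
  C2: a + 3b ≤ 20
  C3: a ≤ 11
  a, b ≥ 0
The point (11, 3) satisfies every constraint, so the LP is feasible; the constraints give a ≤ 11 and b ≤ 12, which with a, b ≥ 0 keep the feasible region inside a bounded box. A feasible, bounded LP attains a finite optimum at a vertex.

Evaluating z = 8a + 9b at each vertex:
  (0, 0): z = 0
  (11, 0): z = 88
  (11, 3): z = 115
  (0, 6.667): z = 60

Bounded optimum: z* = 115 at (11, 3).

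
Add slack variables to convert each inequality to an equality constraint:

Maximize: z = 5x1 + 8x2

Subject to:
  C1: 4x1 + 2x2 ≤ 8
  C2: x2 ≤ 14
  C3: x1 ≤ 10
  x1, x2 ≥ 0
max z = 5x1 + 8x2

s.t.
  4x1 + 2x2 + s1 = 8
  x2 + s2 = 14
  x1 + s3 = 10
  x1, x2, s1, s2, s3 ≥ 0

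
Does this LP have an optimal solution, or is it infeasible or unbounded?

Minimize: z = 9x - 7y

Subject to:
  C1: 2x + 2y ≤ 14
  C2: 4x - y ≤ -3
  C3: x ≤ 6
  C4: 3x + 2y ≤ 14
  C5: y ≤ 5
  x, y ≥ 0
The point (0, 5) satisfies every constraint, so the LP is feasible; the constraints give x ≤ 6 and y ≤ 5, which with x, y ≥ 0 keep the feasible region inside a bounded box. A feasible, bounded LP attains a finite optimum at a vertex.

Evaluating z = 9x - 7y at each vertex:
  (0, 3): z = -21
  (0.5, 5): z = -30.5
  (0, 5): z = -35

Bounded optimum: z* = -35 at (0, 5).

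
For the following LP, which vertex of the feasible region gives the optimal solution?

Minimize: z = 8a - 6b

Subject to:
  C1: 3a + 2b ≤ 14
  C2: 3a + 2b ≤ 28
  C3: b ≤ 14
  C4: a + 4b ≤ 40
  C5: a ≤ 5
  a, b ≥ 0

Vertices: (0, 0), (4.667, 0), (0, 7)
Evaluating z = 8a - 6b at each vertex:
  (0, 0): z = 0
  (4.667, 0): z = 37.33
  (0, 7): z = -42

The smallest value is z = -42, attained at (0, 7).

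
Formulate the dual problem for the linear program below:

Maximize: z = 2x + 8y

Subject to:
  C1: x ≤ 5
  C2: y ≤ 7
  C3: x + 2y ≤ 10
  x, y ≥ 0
Minimize: z = 5y1 + 7y2 + 10y3

Subject to:
  C1: -y1 - y3 ≤ -2
  C2: -y2 - 2y3 ≤ -8
  y1, y2, y3 ≥ 0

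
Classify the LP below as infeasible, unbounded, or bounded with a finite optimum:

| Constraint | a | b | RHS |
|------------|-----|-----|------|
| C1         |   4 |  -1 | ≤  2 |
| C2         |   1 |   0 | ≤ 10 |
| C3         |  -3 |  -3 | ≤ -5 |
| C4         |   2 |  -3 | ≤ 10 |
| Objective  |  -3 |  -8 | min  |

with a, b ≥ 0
Feasible point: (0, 2) satisfies every constraint, so the LP is feasible.
Direction d = (0, 1): for each constraint row a, a·d ≤ 0 —
  (4)(0) + (-1)(1) = -1 ≤ 0
  (1)(0) + (0)(1) = 0 ≤ 0
  (-3)(0) + (-3)(1) = -3 ≤ 0
  (2)(0) + (-3)(1) = -3 ≤ 0
and d ≥ 0, so (0, 2) + t·d stays feasible for every t ≥ 0. Along this ray z = -3a - 8b changes by -8 per unit t, so z → −∞.

The LP is unbounded; z can be made arbitrarily small.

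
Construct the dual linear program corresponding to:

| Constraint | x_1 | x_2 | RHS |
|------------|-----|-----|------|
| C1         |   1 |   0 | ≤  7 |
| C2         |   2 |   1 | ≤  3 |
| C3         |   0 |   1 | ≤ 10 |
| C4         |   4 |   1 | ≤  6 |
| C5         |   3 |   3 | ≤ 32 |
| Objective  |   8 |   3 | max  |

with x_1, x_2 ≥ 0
Minimize: z = 7y1 + 3y2 + 10y3 + 6y4 + 32y5

Subject to:
  C1: -y1 - 2y2 - 4y4 - 3y5 ≤ -8
  C2: -y2 - y3 - y4 - 3y5 ≤ -3
  y1, y2, y3, y4, y5 ≥ 0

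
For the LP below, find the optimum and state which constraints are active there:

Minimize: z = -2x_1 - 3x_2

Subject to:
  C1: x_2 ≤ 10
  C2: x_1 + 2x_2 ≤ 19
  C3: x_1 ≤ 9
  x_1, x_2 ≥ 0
Optimal: x_1 = 9, x_2 = 5
Slack at optimum:
  C1: slack = 5
  C2: slack = 0 (binding)
  C3: slack = 0 (binding)
  x_1 ≥ 0: x_1 = 9
  x_2 ≥ 0: x_2 = 5
Binding constraints: C2, C3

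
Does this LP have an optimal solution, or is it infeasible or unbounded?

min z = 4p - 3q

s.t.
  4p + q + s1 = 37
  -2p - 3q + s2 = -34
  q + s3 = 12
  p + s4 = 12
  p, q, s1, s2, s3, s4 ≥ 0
The point (0, 12) satisfies every constraint, so the LP is feasible; the constraints give p ≤ 12 and q ≤ 12, which with p, q ≥ 0 keep the feasible region inside a bounded box. A feasible, bounded LP attains a finite optimum at a vertex.

Evaluating z = 4p - 3q at each vertex:
  (7.7, 6.2): z = 12.2
  (6.25, 12): z = -11
  (0, 12): z = -36
  (0, 11.33): z = -34

Bounded optimum: z* = -36 at (0, 12).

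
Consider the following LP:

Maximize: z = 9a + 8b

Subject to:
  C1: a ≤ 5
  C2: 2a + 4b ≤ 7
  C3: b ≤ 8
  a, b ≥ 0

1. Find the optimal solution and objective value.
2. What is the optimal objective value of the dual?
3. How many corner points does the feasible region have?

1. a = 3.5, b = 0, z = 31.5
2. 31.5 (by strong duality, equal to the primal optimum)
3. 3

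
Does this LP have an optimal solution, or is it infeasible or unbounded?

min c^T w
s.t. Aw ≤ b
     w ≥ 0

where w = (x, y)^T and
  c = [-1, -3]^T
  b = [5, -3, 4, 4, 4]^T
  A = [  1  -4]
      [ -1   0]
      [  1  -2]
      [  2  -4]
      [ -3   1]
Feasible point: (3, 1) satisfies every constraint, so the LP is feasible.
Direction d = (1, 1): for each constraint row a, a·d ≤ 0 —
  (1)(1) + (-4)(1) = -3 ≤ 0
  (-1)(1) + (0)(1) = -1 ≤ 0
  (1)(1) + (-2)(1) = -1 ≤ 0
  (2)(1) + (-4)(1) = -2 ≤ 0
  (-3)(1) + (1)(1) = -2 ≤ 0
and d ≥ 0, so (3, 1) + t·d stays feasible for every t ≥ 0. Along this ray z = -x - 3y changes by -4 per unit t, so z → −∞.

The LP is unbounded; z can be made arbitrarily small.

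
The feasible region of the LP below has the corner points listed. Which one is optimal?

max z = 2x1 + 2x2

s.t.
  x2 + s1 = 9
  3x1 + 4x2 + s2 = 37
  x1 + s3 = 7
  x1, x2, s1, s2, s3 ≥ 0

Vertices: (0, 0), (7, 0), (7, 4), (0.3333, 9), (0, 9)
Evaluating z = 2x1 + 2x2 at each vertex:
  (0, 0): z = 0
  (7, 0): z = 14
  (7, 4): z = 22
  (0.3333, 9): z = 18.67
  (0, 9): z = 18

The largest value is z = 22, attained at (7, 4).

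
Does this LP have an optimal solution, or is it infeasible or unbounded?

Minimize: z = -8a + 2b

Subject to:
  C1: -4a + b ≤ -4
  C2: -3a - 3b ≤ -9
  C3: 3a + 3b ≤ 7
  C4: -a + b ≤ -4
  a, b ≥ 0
C3 requires 3a + 3b ≤ 7, while C2 (-3a - 3b ≤ -9) is equivalent to 3a + 3b ≥ 9. Together they would need 9 ≤ 3a + 3b ≤ 7, which is impossible since 9 > 7. No point satisfies all constraints.

Infeasible: no point satisfies all constraints simultaneously.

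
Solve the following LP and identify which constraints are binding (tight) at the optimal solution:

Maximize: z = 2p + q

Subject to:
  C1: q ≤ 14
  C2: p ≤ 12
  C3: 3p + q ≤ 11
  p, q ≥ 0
Optimal: p = 0, q = 11
Slack at optimum:
  C1: slack = 3
  C2: slack = 12
  C3: slack = 0 (binding)
  p ≥ 0: p = 0 (binding)
  q ≥ 0: q = 11
Binding constraints: C3, p ≥ 0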